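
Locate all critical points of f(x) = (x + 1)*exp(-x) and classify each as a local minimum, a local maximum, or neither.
f'(x) = -x*exp(-x)

Solve f'(x) = 0:
  f'(x) = (-x)·exp(-x) and exp(-x) > 0 for every x, so f'(x) = 0 ⇔ -x = 0.
  -x = 0.
  ⇒ x = 0

f''(x) = (x - 1)*exp(-x)
Second-derivative test at each critical point:
  f''(0) = -1 < 0 → local maximum

Critical points: x = 0 (local maximum)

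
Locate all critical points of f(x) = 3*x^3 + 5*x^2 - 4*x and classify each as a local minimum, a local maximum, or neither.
f'(x) = 9*x^2 + 10*x - 4

Solve f'(x) = 0:
  9*x^2 + 10*x - 4 = 0 has no rational roots; quadratic formula: x = (-10 ± √244)/18.
  ⇒ x = -sqrt(61)/9 - 5/9 ≈ -1.4234, -5/9 + sqrt(61)/9 ≈ 0.3122

f''(x) = 18*x + 10
Second-derivative test at each critical point:
  f''(-1.4234) = -15.6205 < 0 → local maximum
  f''(0.3122) = 15.6205 > 0 → local minimum

Critical points: x = -sqrt(61)/9 - 5/9 ≈ -1.4234 (local maximum); x = -5/9 + sqrt(61)/9 ≈ 0.3122 (local minimum)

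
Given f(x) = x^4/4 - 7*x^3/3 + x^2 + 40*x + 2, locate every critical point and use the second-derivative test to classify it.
f'(x) = x^3 - 7*x^2 + 2*x + 40

Solve f'(x) = 0:
  Factor: x^3 - 7*x^2 + 2*x + 40 = (x - 5)*(x - 4)*(x + 2) = 0.
  ⇒ x = -2, 4, 5

f''(x) = 3*x^2 - 14*x + 2
Second-derivative test at each critical point:
  f''(-2) = 42 > 0 → local minimum
  f''(4) = -6 < 0 → local maximum
  f''(5) = 7 > 0 → local minimum

Critical points: x = -2 (local minimum); x = 4 (local maximum); x = 5 (local minimum)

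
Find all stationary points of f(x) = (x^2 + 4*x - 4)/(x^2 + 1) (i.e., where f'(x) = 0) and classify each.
f'(x) = 2*(-2*x^2 + 5*x + 2)/(x^4 + 2*x^2 + 1)

Solve f'(x) = 0:
  f'(x) = -2*(2*x^2 - 5*x - 2)/(x^2 + 1)^2; the denominator is positive wherever f is defined, so f'(x) = 0 ⇔ -4*x^2 + 10*x + 4 = 0.
  Factor: -4*x^2 + 10*x + 4 = -2*(2*x^2 - 5*x - 2); 2*x^2 - 5*x - 2 = 0 has no rational roots; quadratic formula: x = (5 ± √41)/4.
  ⇒ x = 5/4 - sqrt(41)/4 ≈ -0.3508, 5/4 + sqrt(41)/4 ≈ 2.8508

f''(x) = 2*(4*x^3 - 15*x^2 - 12*x + 5)/(x^6 + 3*x^4 + 3*x^2 + 1)
Second-derivative test at each critical point:
  f''(-0.3508) = 10.1537 > 0 → local minimum
  f''(2.8508) = -0.1537 < 0 → local maximum

Critical points: x = 5/4 - sqrt(41)/4 ≈ -0.3508 (local minimum); x = 5/4 + sqrt(41)/4 ≈ 2.8508 (local maximum)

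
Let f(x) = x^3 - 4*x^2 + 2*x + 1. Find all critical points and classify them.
f'(x) = 3*x^2 - 8*x + 2

Solve f'(x) = 0:
  3*x^2 - 8*x + 2 = 0 has no rational roots; quadratic formula: x = (8 ± √40)/6.
  ⇒ x = 4/3 - sqrt(10)/3 ≈ 0.2792, sqrt(10)/3 + 4/3 ≈ 2.3874

f''(x) = 6*x - 8
Second-derivative test at each critical point:
  f''(0.2792) = -6.3246 < 0 → local maximum
  f''(2.3874) = 6.3246 > 0 → local minimum

Critical points: x = 4/3 - sqrt(10)/3 ≈ 0.2792 (local maximum); x = sqrt(10)/3 + 4/3 ≈ 2.3874 (local minimum)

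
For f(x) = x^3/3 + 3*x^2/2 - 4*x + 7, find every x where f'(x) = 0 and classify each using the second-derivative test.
f'(x) = x^2 + 3*x - 4

Solve f'(x) = 0:
  Factor: x^2 + 3*x - 4 = (x - 1)*(x + 4) = 0.
  ⇒ x = -4, 1

f''(x) = 2*x + 3
Second-derivative test at each critical point:
  f''(-4) = -5 < 0 → local maximum
  f''(1) = 5 > 0 → local minimum

Critical points: x = -4 (local maximum); x = 1 (local minimum)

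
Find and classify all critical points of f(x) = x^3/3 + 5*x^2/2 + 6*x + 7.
f'(x) = x^2 + 5*x + 6

Solve f'(x) = 0:
  Factor: x^2 + 5*x + 6 = (x + 2)*(x + 3) = 0.
  ⇒ x = -3, -2

f''(x) = 2*x + 5
Second-derivative test at each critical point:
  f''(-3) = -1 < 0 → local maximum
  f''(-2) = 1 > 0 → local minimum

Critical points: x = -3 (local maximum); x = -2 (local minimum)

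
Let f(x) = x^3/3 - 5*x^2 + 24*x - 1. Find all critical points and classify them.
f'(x) = x^2 - 10*x + 24

Solve f'(x) = 0:
  Factor: x^2 - 10*x + 24 = (x - 6)*(x - 4) = 0.
  ⇒ x = 4, 6

f''(x) = 2*x - 10
Second-derivative test at each critical point:
  f''(4) = -2 < 0 → local maximum
  f''(6) = 2 > 0 → local minimum

Critical points: x = 4 (local maximum); x = 6 (local minimum)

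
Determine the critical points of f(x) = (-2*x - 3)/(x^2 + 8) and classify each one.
f'(x) = 2*(x^2 + 3*x - 8)/(x^4 + 16*x^2 + 64)

Solve f'(x) = 0:
  f'(x) = 2*(x^2 + 3*x - 8)/(x^2 + 8)^2; the denominator is positive wherever f is defined, so f'(x) = 0 ⇔ 2*x^2 + 6*x - 16 = 0.
  Factor: 2*x^2 + 6*x - 16 = 2*(x^2 + 3*x - 8); x^2 + 3*x - 8 = 0 has no rational roots; quadratic formula: x = (-3 ± √41)/2.
  ⇒ x = -sqrt(41)/2 - 3/2 ≈ -4.7016, -3/2 + sqrt(41)/2 ≈ 1.7016

f''(x) = 2*(-4*x^2*(2*x + 3) + 3*(2*x + 1)*(x^2 + 8))/(x^2 + 8)^3
Second-derivative test at each critical point:
  f''(-4.7016) = -0.0141 < 0 → local maximum
  f''(1.7016) = 0.1079 > 0 → local minimum

Critical points: x = -sqrt(41)/2 - 3/2 ≈ -4.7016 (local maximum); x = -3/2 + sqrt(41)/2 ≈ 1.7016 (local minimum)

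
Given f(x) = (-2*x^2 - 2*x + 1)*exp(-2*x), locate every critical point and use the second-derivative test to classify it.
f'(x) = 4*(x^2 - 1)*exp(-2*x)

Solve f'(x) = 0:
  f'(x) = (4*x^2 - 4)·exp(-2*x) and exp(-2*x) > 0 for every x, so f'(x) = 0 ⇔ 4*x^2 - 4 = 0.
  Factor: 4*x^2 - 4 = 4*(x - 1)*(x + 1) = 0.
  ⇒ x = -1, 1

f''(x) = 8*(-x^2 + x + 1)*exp(-2*x)
Second-derivative test at each critical point:
  f''(-1) = -59.1124 < 0 → local maximum
  f''(1) = 1.0827 > 0 → local minimum

Critical points: x = -1 (local maximum); x = 1 (local minimum)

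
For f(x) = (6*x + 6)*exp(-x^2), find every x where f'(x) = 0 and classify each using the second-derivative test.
f'(x) = 6*(-2*x*(x + 1) + 1)*exp(-x^2)

Solve f'(x) = 0:
  f'(x) = (-12*x^2 - 12*x + 6)·exp(-x^2) and exp(-x^2) > 0 for every x, so f'(x) = 0 ⇔ -12*x^2 - 12*x + 6 = 0.
  Factor: -12*x^2 - 12*x + 6 = -6*(2*x^2 + 2*x - 1); 2*x^2 + 2*x - 1 = 0 has no rational roots; quadratic formula: x = (-2 ± √12)/4.
  ⇒ x = -sqrt(3)/2 - 1/2 ≈ -1.3660, -1/2 + sqrt(3)/2 ≈ 0.3660

f''(x) = 12*(2*x^2*(x + 1) - 3*x - 1)*exp(-x^2)
Second-derivative test at each critical point:
  f''(-1.3660) = 3.2162 > 0 → local minimum
  f''(0.3660) = -18.1785 < 0 → local maximum

Critical points: x = -sqrt(3)/2 - 1/2 ≈ -1.3660 (local minimum); x = -1/2 + sqrt(3)/2 ≈ 0.3660 (local maximum)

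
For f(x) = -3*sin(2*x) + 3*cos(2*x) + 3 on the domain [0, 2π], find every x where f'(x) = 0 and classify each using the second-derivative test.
f'(x) = -6*sqrt(2)*sin(2*x + pi/4)

Solve f'(x) = 0 on [0, 2π]:
  f'(x) = 0 ⇔ -3*cos(2*x) = 3*sin(2*x) ⇔ tan(2*x) = -1, i.e. 2*x = arctan(-1) + nπ; keep the solutions lying in [0, 2π].
  ⇒ x = 3*pi/8 ≈ 1.1781, 7*pi/8 ≈ 2.7489, 11*pi/8 ≈ 4.3197, 15*pi/8 ≈ 5.8905

f''(x) = -12*sqrt(2)*cos(2*x + pi/4)
Second-derivative test at each critical point:
  f''(1.1781) = 16.9706 > 0 → local minimum
  f''(2.7489) = -16.9706 < 0 → local maximum
  f''(4.3197) = 16.9706 > 0 → local minimum
  f''(5.8905) = -16.9706 < 0 → local maximum

Critical points: x = 3*pi/8 ≈ 1.1781 (local minimum); x = 7*pi/8 ≈ 2.7489 (local maximum); x = 11*pi/8 ≈ 4.3197 (local minimum); x = 15*pi/8 ≈ 5.8905 (local maximum)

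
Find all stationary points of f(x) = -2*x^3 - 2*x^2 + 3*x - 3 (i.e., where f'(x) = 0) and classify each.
f'(x) = -6*x^2 - 4*x + 3

Solve f'(x) = 0:
  6*x^2 + 4*x - 3 = 0 has no rational roots; quadratic formula: x = (-4 ± √88)/12.
  ⇒ x = -sqrt(22)/6 - 1/3 ≈ -1.1151, -1/3 + sqrt(22)/6 ≈ 0.4484

f''(x) = -12*x - 4
Second-derivative test at each critical point:
  f''(-1.1151) = 9.3808 > 0 → local minimum
  f''(0.4484) = -9.3808 < 0 → local maximum

Critical points: x = -sqrt(22)/6 - 1/3 ≈ -1.1151 (local minimum); x = -1/3 + sqrt(22)/6 ≈ 0.4484 (local maximum)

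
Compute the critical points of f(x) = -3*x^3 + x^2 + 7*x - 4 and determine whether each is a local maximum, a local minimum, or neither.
f'(x) = -9*x^2 + 2*x + 7

Solve f'(x) = 0:
  Factor: -9*x^2 + 2*x + 7 = -(x - 1)*(9*x + 7) = 0.
  ⇒ x = -7/9, 1

f''(x) = 2 - 18*x
Second-derivative test at each critical point:
  f''(-7/9) = 16 > 0 → local minimum
  f''(1) = -16 < 0 → local maximum

Critical points: x = -7/9 (local minimum); x = 1 (local maximum)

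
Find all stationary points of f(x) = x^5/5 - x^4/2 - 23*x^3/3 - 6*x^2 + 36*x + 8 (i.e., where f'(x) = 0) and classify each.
f'(x) = x^4 - 2*x^3 - 23*x^2 - 12*x + 36

Solve f'(x) = 0:
  Factor: x^4 - 2*x^3 - 23*x^2 - 12*x + 36 = (x - 6)*(x - 1)*(x + 2)*(x + 3) = 0.
  ⇒ x = -3, -2, 1, 6

f''(x) = 4*x^3 - 6*x^2 - 46*x - 12
Second-derivative test at each critical point:
  f''(-3) = -36 < 0 → local maximum
  f''(-2) = 24 > 0 → local minimum
  f''(1) = -60 < 0 → local maximum
  f''(6) = 360 > 0 → local minimum

Critical points: x = -3 (local maximum); x = -2 (local minimum); x = 1 (local maximum); x = 6 (local minimum)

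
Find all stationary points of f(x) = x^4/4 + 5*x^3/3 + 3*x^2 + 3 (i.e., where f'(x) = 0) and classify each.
f'(x) = x*(x^2 + 5*x + 6)

Solve f'(x) = 0:
  Factor: x^3 + 5*x^2 + 6*x = x*(x + 2)*(x + 3) = 0.
  ⇒ x = -3, -2, 0

f''(x) = 3*x^2 + 10*x + 6
Second-derivative test at each critical point:
  f''(-3) = 3 > 0 → local minimum
  f''(-2) = -2 < 0 → local maximum
  f''(0) = 6 > 0 → local minimum

Critical points: x = -3 (local minimum); x = -2 (local maximum); x = 0 (local minimum)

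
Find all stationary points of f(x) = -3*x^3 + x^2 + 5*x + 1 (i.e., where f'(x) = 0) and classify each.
f'(x) = -9*x^2 + 2*x + 5

Solve f'(x) = 0:
  9*x^2 - 2*x - 5 = 0 has no rational roots; quadratic formula: x = (2 ± √184)/18.
  ⇒ x = 1/9 - sqrt(46)/9 ≈ -0.6425, 1/9 + sqrt(46)/9 ≈ 0.8647

f''(x) = 2 - 18*x
Second-derivative test at each critical point:
  f''(-0.6425) = 13.5647 > 0 → local minimum
  f''(0.8647) = -13.5647 < 0 → local maximum

Critical points: x = 1/9 - sqrt(46)/9 ≈ -0.6425 (local minimum); x = 1/9 + sqrt(46)/9 ≈ 0.8647 (local maximum)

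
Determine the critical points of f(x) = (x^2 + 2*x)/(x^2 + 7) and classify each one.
f'(x) = 2*(-x^2 + 7*x + 7)/(x^4 + 14*x^2 + 49)

Solve f'(x) = 0:
  f'(x) = -2*(x^2 - 7*x - 7)/(x^2 + 7)^2; the denominator is positive wherever f is defined, so f'(x) = 0 ⇔ -2*x^2 + 14*x + 14 = 0.
  Factor: -2*x^2 + 14*x + 14 = -2*(x^2 - 7*x - 7); x^2 - 7*x - 7 = 0 has no rational roots; quadratic formula: x = (7 ± √77)/2.
  ⇒ x = 7/2 - sqrt(77)/2 ≈ -0.8875, 7/2 + sqrt(77)/2 ≈ 7.8875

f''(x) = 2*(2*x^3 - 21*x^2 - 42*x + 49)/(x^6 + 21*x^4 + 147*x^2 + 343)
Second-derivative test at each critical point:
  f''(-0.8875) = 0.2894 > 0 → local minimum
  f''(7.8875) = -0.0037 < 0 → local maximum

Critical points: x = 7/2 - sqrt(77)/2 ≈ -0.8875 (local minimum); x = 7/2 + sqrt(77)/2 ≈ 7.8875 (local maximum)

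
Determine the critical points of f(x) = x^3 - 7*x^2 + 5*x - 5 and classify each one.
f'(x) = 3*x^2 - 14*x + 5

Solve f'(x) = 0:
  3*x^2 - 14*x + 5 = 0 has no rational roots; quadratic formula: x = (14 ± √136)/6.
  ⇒ x = 7/3 - sqrt(34)/3 ≈ 0.3897, sqrt(34)/3 + 7/3 ≈ 4.2770

f''(x) = 6*x - 14
Second-derivative test at each critical point:
  f''(0.3897) = -11.6619 < 0 → local maximum
  f''(4.2770) = 11.6619 > 0 → local minimum

Critical points: x = 7/3 - sqrt(34)/3 ≈ 0.3897 (local maximum); x = sqrt(34)/3 + 7/3 ≈ 4.2770 (local minimum)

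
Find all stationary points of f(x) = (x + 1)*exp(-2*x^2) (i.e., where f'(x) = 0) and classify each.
f'(x) = (-4*x*(x + 1) + 1)*exp(-2*x^2)

Solve f'(x) = 0:
  f'(x) = (-4*x^2 - 4*x + 1)·exp(-2*x^2) and exp(-2*x^2) > 0 for every x, so f'(x) = 0 ⇔ -4*x^2 - 4*x + 1 = 0.
  4*x^2 + 4*x - 1 = 0 has no rational roots; quadratic formula: x = (-4 ± √32)/8.
  ⇒ x = -sqrt(2)/2 - 1/2 ≈ -1.2071, -1/2 + sqrt(2)/2 ≈ 0.2071

f''(x) = 4*(4*x^2*(x + 1) - 3*x - 1)*exp(-2*x^2)
Second-derivative test at each critical point:
  f''(-1.2071) = 0.3069 > 0 → local minimum
  f''(0.2071) = -5.1918 < 0 → local maximum

Critical points: x = -sqrt(2)/2 - 1/2 ≈ -1.2071 (local minimum); x = -1/2 + sqrt(2)/2 ≈ 0.2071 (local maximum)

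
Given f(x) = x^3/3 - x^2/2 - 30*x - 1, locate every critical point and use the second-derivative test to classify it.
f'(x) = x^2 - x - 30

Solve f'(x) = 0:
  Factor: x^2 - x - 30 = (x - 6)*(x + 5) = 0.
  ⇒ x = -5, 6

f''(x) = 2*x - 1
Second-derivative test at each critical point:
  f''(-5) = -11 < 0 → local maximum
  f''(6) = 11 > 0 → local minimum

Critical points: x = -5 (local maximum); x = 6 (local minimum)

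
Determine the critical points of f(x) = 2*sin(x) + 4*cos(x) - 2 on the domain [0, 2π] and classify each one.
f'(x) = -4*sin(x) + 2*cos(x)

Solve f'(x) = 0 on [0, 2π]:
  f'(x) = 0 ⇔ 2*cos(x) = 4*sin(x) ⇔ tan(x) = 1/2, i.e. x = arctan(1/2) + nπ; keep the solutions lying in [0, 2π].
  ⇒ x = atan(1/2) ≈ 0.4636, atan(1/2) + pi ≈ 3.6052

f''(x) = -2*sin(x) - 4*cos(x)
Second-derivative test at each critical point:
  f''(0.4636) = -4.4721 < 0 → local maximum
  f''(3.6052) = 4.4721 > 0 → local minimum

Critical points: x = atan(1/2) ≈ 0.4636 (local maximum); x = atan(1/2) + pi ≈ 3.6052 (local minimum)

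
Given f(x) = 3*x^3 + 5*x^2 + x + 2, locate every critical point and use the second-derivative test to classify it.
f'(x) = 9*x^2 + 10*x + 1

Solve f'(x) = 0:
  Factor: 9*x^2 + 10*x + 1 = (x + 1)*(9*x + 1) = 0.
  ⇒ x = -1, -1/9

f''(x) = 18*x + 10
Second-derivative test at each critical point:
  f''(-1) = -8 < 0 → local maximum
  f''(-1/9) = 8 > 0 → local minimum

Critical points: x = -1 (local maximum); x = -1/9 (local minimum)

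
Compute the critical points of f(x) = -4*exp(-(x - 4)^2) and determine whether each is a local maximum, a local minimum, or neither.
f'(x) = 8*(x - 4)*exp(-(x - 4)^2)

Solve f'(x) = 0:
  f'(x) = (8*x - 32)·exp(-(x - 4)^2) and exp(-(x - 4)^2) > 0 for every x, so f'(x) = 0 ⇔ 8*x - 32 = 0.
  Factor: 8*x - 32 = 8*(x - 4) = 0.
  ⇒ x = 4

f''(x) = 8*(1 - 2*(x - 4)^2)*exp(-(x - 4)^2)
Second-derivative test at each critical point:
  f''(4) = 8 > 0 → local minimum

Critical points: x = 4 (local minimum)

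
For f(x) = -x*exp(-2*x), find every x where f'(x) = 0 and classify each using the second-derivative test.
f'(x) = (2*x - 1)*exp(-2*x)

Solve f'(x) = 0:
  f'(x) = (2*x - 1)·exp(-2*x) and exp(-2*x) > 0 for every x, so f'(x) = 0 ⇔ 2*x - 1 = 0.
  2*x - 1 = 0.
  ⇒ x = 1/2

f''(x) = 4*(1 - x)*exp(-2*x)
Second-derivative test at each critical point:
  f''(1/2) = 0.7358 > 0 → local minimum

Critical points: x = 1/2 (local minimum)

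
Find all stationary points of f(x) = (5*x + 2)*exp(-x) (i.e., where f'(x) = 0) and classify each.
f'(x) = (3 - 5*x)*exp(-x)

Solve f'(x) = 0:
  f'(x) = (3 - 5*x)·exp(-x) and exp(-x) > 0 for every x, so f'(x) = 0 ⇔ 3 - 5*x = 0.
  3 - 5*x = 0.
  ⇒ x = 3/5

f''(x) = (5*x - 8)*exp(-x)
Second-derivative test at each critical point:
  f''(3/5) = -2.7441 < 0 → local maximum

Critical points: x = 3/5 (local maximum)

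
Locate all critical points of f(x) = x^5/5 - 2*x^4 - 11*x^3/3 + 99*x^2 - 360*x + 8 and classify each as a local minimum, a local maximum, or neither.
f'(x) = x^4 - 8*x^3 - 11*x^2 + 198*x - 360

Solve f'(x) = 0:
  Factor: x^4 - 8*x^3 - 11*x^2 + 198*x - 360 = (x - 6)*(x - 4)*(x - 3)*(x + 5) = 0.
  ⇒ x = -5, 3, 4, 6

f''(x) = 4*x^3 - 24*x^2 - 22*x + 198
Second-derivative test at each critical point:
  f''(-5) = -792 < 0 → local maximum
  f''(3) = 24 > 0 → local minimum
  f''(4) = -18 < 0 → local maximum
  f''(6) = 66 > 0 → local minimum

Critical points: x = -5 (local maximum); x = 3 (local minimum); x = 4 (local maximum); x = 6 (local minimum)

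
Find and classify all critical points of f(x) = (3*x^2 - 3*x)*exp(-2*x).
f'(x) = 3*(-2*x^2 + 4*x - 1)*exp(-2*x)

Solve f'(x) = 0:
  f'(x) = (-6*x^2 + 12*x - 3)·exp(-2*x) and exp(-2*x) > 0 for every x, so f'(x) = 0 ⇔ -6*x^2 + 12*x - 3 = 0.
  Factor: -6*x^2 + 12*x - 3 = -3*(2*x^2 - 4*x + 1); 2*x^2 - 4*x + 1 = 0 has no rational roots; quadratic formula: x = (4 ± √8)/4.
  ⇒ x = 1 - sqrt(2)/2 ≈ 0.2929, sqrt(2)/2 + 1 ≈ 1.7071

f''(x) = 6*(2*x^2 - 6*x + 3)*exp(-2*x)
Second-derivative test at each critical point:
  f''(0.2929) = 4.7235 > 0 → local minimum
  f''(1.7071) = -0.2792 < 0 → local maximum

Critical points: x = 1 - sqrt(2)/2 ≈ 0.2929 (local minimum); x = sqrt(2)/2 + 1 ≈ 1.7071 (local maximum)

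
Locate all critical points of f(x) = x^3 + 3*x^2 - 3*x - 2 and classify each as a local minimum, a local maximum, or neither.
f'(x) = 3*x^2 + 6*x - 3

Solve f'(x) = 0:
  Factor: 3*x^2 + 6*x - 3 = 3*(x^2 + 2*x - 1); x^2 + 2*x - 1 = 0 has no rational roots; quadratic formula: x = (-2 ± √8)/2.
  ⇒ x = -sqrt(2) - 1 ≈ -2.4142, -1 + sqrt(2) ≈ 0.4142

f''(x) = 6*x + 6
Second-derivative test at each critical point:
  f''(-2.4142) = -8.4853 < 0 → local maximum
  f''(0.4142) = 8.4853 > 0 → local minimum

Critical points: x = -sqrt(2) - 1 ≈ -2.4142 (local maximum); x = -1 + sqrt(2) ≈ 0.4142 (local minimum)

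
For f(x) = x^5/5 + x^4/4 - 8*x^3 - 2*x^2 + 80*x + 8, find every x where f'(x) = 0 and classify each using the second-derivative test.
f'(x) = x^4 + x^3 - 24*x^2 - 4*x + 80

Solve f'(x) = 0:
  Factor: x^4 + x^3 - 24*x^2 - 4*x + 80 = (x - 4)*(x - 2)*(x + 2)*(x + 5) = 0.
  ⇒ x = -5, -2, 2, 4

f''(x) = 4*x^3 + 3*x^2 - 48*x - 4
Second-derivative test at each critical point:
  f''(-5) = -189 < 0 → local maximum
  f''(-2) = 72 > 0 → local minimum
  f''(2) = -56 < 0 → local maximum
  f''(4) = 108 > 0 → local minimum

Critical points: x = -5 (local maximum); x = -2 (local minimum); x = 2 (local maximum); x = 4 (local minimum)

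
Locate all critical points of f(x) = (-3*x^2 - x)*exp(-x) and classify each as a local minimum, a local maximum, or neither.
f'(x) = (3*x^2 - 5*x - 1)*exp(-x)

Solve f'(x) = 0:
  f'(x) = (3*x^2 - 5*x - 1)·exp(-x) and exp(-x) > 0 for every x, so f'(x) = 0 ⇔ 3*x^2 - 5*x - 1 = 0.
  3*x^2 - 5*x - 1 = 0 has no rational roots; quadratic formula: x = (5 ± √37)/6.
  ⇒ x = 5/6 - sqrt(37)/6 ≈ -0.1805, 5/6 + sqrt(37)/6 ≈ 1.8471

f''(x) = (-3*x^2 + 11*x - 4)*exp(-x)
Second-derivative test at each critical point:
  f''(-0.1805) = -7.2857 < 0 → local maximum
  f''(1.8471) = 0.9592 > 0 → local minimum

Critical points: x = 5/6 - sqrt(37)/6 ≈ -0.1805 (local maximum); x = 5/6 + sqrt(37)/6 ≈ 1.8471 (local minimum)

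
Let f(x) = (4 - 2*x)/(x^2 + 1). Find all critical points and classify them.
f'(x) = 2*(-x^2 + 2*x*(x - 2) - 1)/(x^2 + 1)^2

Solve f'(x) = 0:
  f'(x) = 2*(x^2 - 4*x - 1)/(x^2 + 1)^2; the denominator is positive wherever f is defined, so f'(x) = 0 ⇔ 2*x^2 - 8*x - 2 = 0.
  Factor: 2*x^2 - 8*x - 2 = 2*(x^2 - 4*x - 1); x^2 - 4*x - 1 = 0 has no rational roots; quadratic formula: x = (4 ± √20)/2.
  ⇒ x = 2 - sqrt(5) ≈ -0.2361, 2 + sqrt(5) ≈ 4.2361

f''(x) = 4*(4*x^2*(2 - x) + (3*x - 2)*(x^2 + 1))/(x^2 + 1)^3
Second-derivative test at each critical point:
  f''(-0.2361) = -8.0249 < 0 → local maximum
  f''(4.2361) = 0.0249 > 0 → local minimum

Critical points: x = 2 - sqrt(5) ≈ -0.2361 (local maximum); x = 2 + sqrt(5) ≈ 4.2361 (local minimum)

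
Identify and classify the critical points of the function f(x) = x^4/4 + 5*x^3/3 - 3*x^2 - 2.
f'(x) = x*(x^2 + 5*x - 6)

Solve f'(x) = 0:
  Factor: x^3 + 5*x^2 - 6*x = x*(x - 1)*(x + 6) = 0.
  ⇒ x = -6, 0, 1

f''(x) = 3*x^2 + 10*x - 6
Second-derivative test at each critical point:
  f''(-6) = 42 > 0 → local minimum
  f''(0) = -6 < 0 → local maximum
  f''(1) = 7 > 0 → local minimum

Critical points: x = -6 (local minimum); x = 0 (local maximum); x = 1 (local minimum)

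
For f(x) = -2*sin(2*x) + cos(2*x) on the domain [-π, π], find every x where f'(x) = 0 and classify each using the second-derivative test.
f'(x) = -2*sin(2*x) - 4*cos(2*x)

Solve f'(x) = 0 on [-π, π]:
  f'(x) = 0 ⇔ -2*cos(2*x) = sin(2*x) ⇔ tan(2*x) = -2, i.e. 2*x = arctan(-2) + nπ; keep the solutions lying in [-π, π].
  ⇒ x = -pi/2 - atan(2)/2 ≈ -2.1244, -atan(2)/2 ≈ -0.5536, -atan(2)/2 + pi/2 ≈ 1.0172, pi - atan(2)/2 ≈ 2.5880

f''(x) = 8*sin(2*x) - 4*cos(2*x)
Second-derivative test at each critical point:
  f''(-2.1244) = 8.9443 > 0 → local minimum
  f''(-0.5536) = -8.9443 < 0 → local maximum
  f''(1.0172) = 8.9443 > 0 → local minimum
  f''(2.5880) = -8.9443 < 0 → local maximum

Critical points: x = -pi/2 - atan(2)/2 ≈ -2.1244 (local minimum); x = -atan(2)/2 ≈ -0.5536 (local maximum); x = -atan(2)/2 + pi/2 ≈ 1.0172 (local minimum); x = pi - atan(2)/2 ≈ 2.5880 (local maximum)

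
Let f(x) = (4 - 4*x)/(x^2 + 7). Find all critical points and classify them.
f'(x) = 4*(-x^2 + 2*x*(x - 1) - 7)/(x^2 + 7)^2

Solve f'(x) = 0:
  f'(x) = 4*(x^2 - 2*x - 7)/(x^2 + 7)^2; the denominator is positive wherever f is defined, so f'(x) = 0 ⇔ 4*x^2 - 8*x - 28 = 0.
  Factor: 4*x^2 - 8*x - 28 = 4*(x^2 - 2*x - 7); x^2 - 2*x - 7 = 0 has no rational roots; quadratic formula: x = (2 ± √32)/2.
  ⇒ x = 1 - 2*sqrt(2) ≈ -1.8284, 1 + 2*sqrt(2) ≈ 3.8284

f''(x) = 8*(4*x^2*(1 - x) + (3*x - 1)*(x^2 + 7))/(x^2 + 7)^3
Second-derivative test at each critical point:
  f''(-1.8284) = -0.2115 < 0 → local maximum
  f''(3.8284) = 0.0482 > 0 → local minimum

Critical points: x = 1 - 2*sqrt(2) ≈ -1.8284 (local maximum); x = 1 + 2*sqrt(2) ≈ 3.8284 (local minimum)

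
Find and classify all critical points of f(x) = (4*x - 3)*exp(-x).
f'(x) = (7 - 4*x)*exp(-x)

Solve f'(x) = 0:
  f'(x) = (7 - 4*x)·exp(-x) and exp(-x) > 0 for every x, so f'(x) = 0 ⇔ 7 - 4*x = 0.
  7 - 4*x = 0.
  ⇒ x = 7/4

f''(x) = (4*x - 11)*exp(-x)
Second-derivative test at each critical point:
  f''(7/4) = -0.6951 < 0 → local maximum

Critical points: x = 7/4 (local maximum)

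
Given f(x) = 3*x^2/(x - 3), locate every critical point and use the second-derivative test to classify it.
f'(x) = 3*x*(x - 6)/(x^2 - 6*x + 9)

Solve f'(x) = 0:
  f'(x) = 3*x*(x - 6)/(x - 3)^2; the denominator is positive wherever f is defined, so f'(x) = 0 ⇔ 3*x^2 - 18*x = 0.
  Factor: 3*x^2 - 18*x = 3*x*(x - 6) = 0.
  ⇒ x = 0, 6

f''(x) = 54/(x^3 - 9*x^2 + 27*x - 27)
Second-derivative test at each critical point:
  f''(0) = -2 < 0 → local maximum
  f''(6) = 2 > 0 → local minimum

Critical points: x = 0 (local maximum); x = 6 (local minimum)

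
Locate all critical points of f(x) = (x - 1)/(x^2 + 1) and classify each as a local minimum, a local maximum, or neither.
f'(x) = (x^2 - 2*x*(x - 1) + 1)/(x^2 + 1)^2

Solve f'(x) = 0:
  f'(x) = -(x^2 - 2*x - 1)/(x^2 + 1)^2; the denominator is positive wherever f is defined, so f'(x) = 0 ⇔ -x^2 + 2*x + 1 = 0.
  x^2 - 2*x - 1 = 0 has no rational roots; quadratic formula: x = (2 ± √8)/2.
  ⇒ x = 1 - sqrt(2) ≈ -0.4142, 1 + sqrt(2) ≈ 2.4142

f''(x) = 2*(4*x^2*(x - 1) + (1 - 3*x)*(x^2 + 1))/(x^2 + 1)^3
Second-derivative test at each critical point:
  f''(-0.4142) = 2.0607 > 0 → local minimum
  f''(2.4142) = -0.0607 < 0 → local maximum

Critical points: x = 1 - sqrt(2) ≈ -0.4142 (local minimum); x = 1 + sqrt(2) ≈ 2.4142 (local maximum)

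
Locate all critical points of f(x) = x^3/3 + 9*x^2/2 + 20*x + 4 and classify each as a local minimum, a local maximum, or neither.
f'(x) = x^2 + 9*x + 20

Solve f'(x) = 0:
  Factor: x^2 + 9*x + 20 = (x + 4)*(x + 5) = 0.
  ⇒ x = -5, -4

f''(x) = 2*x + 9
Second-derivative test at each critical point:
  f''(-5) = -1 < 0 → local maximum
  f''(-4) = 1 > 0 → local minimum

Critical points: x = -5 (local maximum); x = -4 (local minimum)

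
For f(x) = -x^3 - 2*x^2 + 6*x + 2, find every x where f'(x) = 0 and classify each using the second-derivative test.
f'(x) = -3*x^2 - 4*x + 6

Solve f'(x) = 0:
  3*x^2 + 4*x - 6 = 0 has no rational roots; quadratic formula: x = (-4 ± √88)/6.
  ⇒ x = -sqrt(22)/3 - 2/3 ≈ -2.2301, -2/3 + sqrt(22)/3 ≈ 0.8968

f''(x) = -6*x - 4
Second-derivative test at each critical point:
  f''(-2.2301) = 9.3808 > 0 → local minimum
  f''(0.8968) = -9.3808 < 0 → local maximum

Critical points: x = -sqrt(22)/3 - 2/3 ≈ -2.2301 (local minimum); x = -2/3 + sqrt(22)/3 ≈ 0.8968 (local maximum)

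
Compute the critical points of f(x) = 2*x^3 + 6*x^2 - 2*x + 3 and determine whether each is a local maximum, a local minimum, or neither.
f'(x) = 6*x^2 + 12*x - 2

Solve f'(x) = 0:
  Factor: 6*x^2 + 12*x - 2 = 2*(3*x^2 + 6*x - 1); 3*x^2 + 6*x - 1 = 0 has no rational roots; quadratic formula: x = (-6 ± √48)/6.
  ⇒ x = -2*sqrt(3)/3 - 1 ≈ -2.1547, -1 + 2*sqrt(3)/3 ≈ 0.1547

f''(x) = 12*x + 12
Second-derivative test at each critical point:
  f''(-2.1547) = -13.8564 < 0 → local maximum
  f''(0.1547) = 13.8564 > 0 → local minimum

Critical points: x = -2*sqrt(3)/3 - 1 ≈ -2.1547 (local maximum); x = -1 + 2*sqrt(3)/3 ≈ 0.1547 (local minimum)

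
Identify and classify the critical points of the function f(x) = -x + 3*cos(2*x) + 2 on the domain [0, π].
f'(x) = -6*sin(2*x) - 1

Solve f'(x) = 0 on [0, π]:
  f'(x) = 0 ⇔ sin(2*x) = -1/6, i.e. 2*x = arcsin(-1/6) + 2nπ or 2*x = π − arcsin(-1/6) + 2nπ; keep the solutions lying in [0, π].
  ⇒ x = asin(1/6)/2 + pi/2 ≈ 1.6545, pi - asin(1/6)/2 ≈ 3.0579

f''(x) = -12*cos(2*x)
Second-derivative test at each critical point:
  f''(1.6545) = 11.8322 > 0 → local minimum
  f''(3.0579) = -11.8322 < 0 → local maximum

Critical points: x = asin(1/6)/2 + pi/2 ≈ 1.6545 (local minimum); x = pi - asin(1/6)/2 ≈ 3.0579 (local maximum)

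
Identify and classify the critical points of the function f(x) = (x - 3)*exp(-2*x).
f'(x) = (7 - 2*x)*exp(-2*x)

Solve f'(x) = 0:
  f'(x) = (7 - 2*x)·exp(-2*x) and exp(-2*x) > 0 for every x, so f'(x) = 0 ⇔ 7 - 2*x = 0.
  7 - 2*x = 0.
  ⇒ x = 7/2

f''(x) = 4*(x - 4)*exp(-2*x)
Second-derivative test at each critical point:
  f''(7/2) = -0.0018 < 0 → local maximum

Critical points: x = 7/2 (local maximum)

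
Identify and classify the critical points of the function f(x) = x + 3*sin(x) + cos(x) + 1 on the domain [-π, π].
f'(x) = -sin(x) + 3*cos(x) + 1

Solve f'(x) = 0 on [-π, π]:
  f'(x) = 0 ⇔ -sin(x) + 3*cos(x) = -1. Write the left side as R·cos(x + φ) with R = √(3² + 1²) = sqrt(10), cos φ = 3*sqrt(10)/10, sin φ = sqrt(10)/10; then cos(x + φ) = -sqrt(10)/10. Solve for x and keep the solutions lying in [-π, π].
  ⇒ x = -pi + atan(4/3) ≈ -2.2143, pi/2 ≈ 1.5708

f''(x) = -3*sin(x) - cos(x)
Second-derivative test at each critical point:
  f''(-2.2143) = 3 > 0 → local minimum
  f''(1.5708) = -3 < 0 → local maximum

Critical points: x = -pi + atan(4/3) ≈ -2.2143 (local minimum); x = pi/2 ≈ 1.5708 (local maximum)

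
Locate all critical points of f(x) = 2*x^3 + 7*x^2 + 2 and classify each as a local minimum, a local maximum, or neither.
f'(x) = 2*x*(3*x + 7)

Solve f'(x) = 0:
  Factor: 6*x^2 + 14*x = 2*x*(3*x + 7) = 0.
  ⇒ x = -7/3, 0

f''(x) = 12*x + 14
Second-derivative test at each critical point:
  f''(-7/3) = -14 < 0 → local maximum
  f''(0) = 14 > 0 → local minimum

Critical points: x = -7/3 (local maximum); x = 0 (local minimum)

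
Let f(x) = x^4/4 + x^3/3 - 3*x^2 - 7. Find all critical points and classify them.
f'(x) = x*(x^2 + x - 6)

Solve f'(x) = 0:
  Factor: x^3 + x^2 - 6*x = x*(x - 2)*(x + 3) = 0.
  ⇒ x = -3, 0, 2

f''(x) = 3*x^2 + 2*x - 6
Second-derivative test at each critical point:
  f''(-3) = 15 > 0 → local minimum
  f''(0) = -6 < 0 → local maximum
  f''(2) = 10 > 0 → local minimum

Critical points: x = -3 (local minimum); x = 0 (local maximum); x = 2 (local minimum)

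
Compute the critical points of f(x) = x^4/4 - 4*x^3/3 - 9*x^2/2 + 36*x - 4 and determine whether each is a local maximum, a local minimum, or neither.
f'(x) = x^3 - 4*x^2 - 9*x + 36

Solve f'(x) = 0:
  Factor: x^3 - 4*x^2 - 9*x + 36 = (x - 4)*(x - 3)*(x + 3) = 0.
  ⇒ x = -3, 3, 4

f''(x) = 3*x^2 - 8*x - 9
Second-derivative test at each critical point:
  f''(-3) = 42 > 0 → local minimum
  f''(3) = -6 < 0 → local maximum
  f''(4) = 7 > 0 → local minimum

Critical points: x = -3 (local minimum); x = 3 (local maximum); x = 4 (local minimum)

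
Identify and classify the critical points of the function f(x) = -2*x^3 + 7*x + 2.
f'(x) = 7 - 6*x^2

Solve f'(x) = 0:
  6*x^2 - 7 = 0 has no rational roots; quadratic formula: x = (0 ± √168)/12.
  ⇒ x = -sqrt(42)/6 ≈ -1.0801, sqrt(42)/6 ≈ 1.0801

f''(x) = -12*x
Second-derivative test at each critical point:
  f''(-1.0801) = 12.9615 > 0 → local minimum
  f''(1.0801) = -12.9615 < 0 → local maximum

Critical points: x = -sqrt(42)/6 ≈ -1.0801 (local minimum); x = sqrt(42)/6 ≈ 1.0801 (local maximum)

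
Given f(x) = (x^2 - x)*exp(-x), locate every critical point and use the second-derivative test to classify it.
f'(x) = (-x^2 + 3*x - 1)*exp(-x)

Solve f'(x) = 0:
  f'(x) = (-x^2 + 3*x - 1)·exp(-x) and exp(-x) > 0 for every x, so f'(x) = 0 ⇔ -x^2 + 3*x - 1 = 0.
  x^2 - 3*x + 1 = 0 has no rational roots; quadratic formula: x = (3 ± √5)/2.
  ⇒ x = 3/2 - sqrt(5)/2 ≈ 0.3820, sqrt(5)/2 + 3/2 ≈ 2.6180

f''(x) = (x^2 - 5*x + 4)*exp(-x)
Second-derivative test at each critical point:
  f''(0.3820) = 1.5262 > 0 → local minimum
  f''(2.6180) = -0.1631 < 0 → local maximum

Critical points: x = 3/2 - sqrt(5)/2 ≈ 0.3820 (local minimum); x = sqrt(5)/2 + 3/2 ≈ 2.6180 (local maximum)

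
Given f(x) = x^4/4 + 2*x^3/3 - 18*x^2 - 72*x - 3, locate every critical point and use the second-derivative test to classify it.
f'(x) = x^3 + 2*x^2 - 36*x - 72

Solve f'(x) = 0:
  Factor: x^3 + 2*x^2 - 36*x - 72 = (x - 6)*(x + 2)*(x + 6) = 0.
  ⇒ x = -6, -2, 6

f''(x) = 3*x^2 + 4*x - 36
Second-derivative test at each critical point:
  f''(-6) = 48 > 0 → local minimum
  f''(-2) = -32 < 0 → local maximum
  f''(6) = 96 > 0 → local minimum

Critical points: x = -6 (local minimum); x = -2 (local maximum); x = 6 (local minimum)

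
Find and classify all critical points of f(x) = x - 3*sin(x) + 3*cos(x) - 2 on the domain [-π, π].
f'(x) = -3*sqrt(2)*sin(x + pi/4) + 1

Solve f'(x) = 0 on [-π, π]:
  f'(x) = 0 ⇔ -3*sin(x) - 3*cos(x) = -1. Write the left side as R·cos(x + φ) with R = √((-3)² + 3²) = 3*sqrt(2), cos φ = -sqrt(2)/2, sin φ = sqrt(2)/2; then cos(x + φ) = -sqrt(2)/6. Solve for x and keep the solutions lying in [-π, π].
  ⇒ x = atan((1 - sqrt(17))/(1 + sqrt(17))) ≈ -0.5475, atan((1 + sqrt(17))/(1 - sqrt(17))) + pi ≈ 2.1183

f''(x) = -3*sqrt(2)*cos(x + pi/4)
Second-derivative test at each critical point:
  f''(-0.5475) = -4.1231 < 0 → local maximum
  f''(2.1183) = 4.1231 > 0 → local minimum

Critical points: x = atan((1 - sqrt(17))/(1 + sqrt(17))) ≈ -0.5475 (local maximum); x = atan((1 + sqrt(17))/(1 - sqrt(17))) + pi ≈ 2.1183 (local minimum)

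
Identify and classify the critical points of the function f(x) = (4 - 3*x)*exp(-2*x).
f'(x) = (6*x - 11)*exp(-2*x)

Solve f'(x) = 0:
  f'(x) = (6*x - 11)·exp(-2*x) and exp(-2*x) > 0 for every x, so f'(x) = 0 ⇔ 6*x - 11 = 0.
  6*x - 11 = 0.
  ⇒ x = 11/6

f''(x) = 4*(7 - 3*x)*exp(-2*x)
Second-derivative test at each critical point:
  f''(11/6) = 0.1534 > 0 → local minimum

Critical points: x = 11/6 (local minimum)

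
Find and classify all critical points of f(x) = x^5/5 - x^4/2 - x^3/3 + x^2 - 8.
f'(x) = x*(x^3 - 2*x^2 - x + 2)

Solve f'(x) = 0:
  Factor: x^4 - 2*x^3 - x^2 + 2*x = x*(x - 2)*(x - 1)*(x + 1) = 0.
  ⇒ x = -1, 0, 1, 2

f''(x) = 4*x^3 - 6*x^2 - 2*x + 2
Second-derivative test at each critical point:
  f''(-1) = -6 < 0 → local maximum
  f''(0) = 2 > 0 → local minimum
  f''(1) = -2 < 0 → local maximum
  f''(2) = 6 > 0 → local minimum

Critical points: x = -1 (local maximum); x = 0 (local minimum); x = 1 (local maximum); x = 2 (local minimum)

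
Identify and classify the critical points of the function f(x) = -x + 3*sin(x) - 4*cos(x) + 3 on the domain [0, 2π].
f'(x) = 4*sin(x) + 3*cos(x) - 1

Solve f'(x) = 0 on [0, 2π]:
  f'(x) = 0 ⇔ 4*sin(x) + 3*cos(x) = 1. Write the left side as R·cos(x + φ) with R = √(3² + (-4)²) = 5, cos φ = 3/5, sin φ = -4/5; then cos(x + φ) = 1/5. Solve for x and keep the solutions lying in [0, 2π].
  ⇒ x = atan((4 + 6*sqrt(6))/(3 - 8*sqrt(6))) + pi ≈ 2.2967, atan((4 - 6*sqrt(6))/(3 + 8*sqrt(6))) + 2*pi ≈ 5.8410

f''(x) = -3*sin(x) + 4*cos(x)
Second-derivative test at each critical point:
  f''(2.2967) = -4.8990 < 0 → local maximum
  f''(5.8410) = 4.8990 > 0 → local minimum

Critical points: x = atan((4 + 6*sqrt(6))/(3 - 8*sqrt(6))) + pi ≈ 2.2967 (local maximum); x = atan((4 - 6*sqrt(6))/(3 + 8*sqrt(6))) + 2*pi ≈ 5.8410 (local minimum)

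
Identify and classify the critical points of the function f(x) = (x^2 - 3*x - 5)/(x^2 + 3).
f'(x) = (3*x^2 + 16*x - 9)/(x^4 + 6*x^2 + 9)

Solve f'(x) = 0:
  f'(x) = (3*x^2 + 16*x - 9)/(x^2 + 3)^2; the denominator is positive wherever f is defined, so f'(x) = 0 ⇔ 3*x^2 + 16*x - 9 = 0.
  3*x^2 + 16*x - 9 = 0 has no rational roots; quadratic formula: x = (-16 ± √364)/6.
  ⇒ x = -sqrt(91)/3 - 8/3 ≈ -5.8465, -8/3 + sqrt(91)/3 ≈ 0.5131

f''(x) = 6*(-x^3 - 8*x^2 + 9*x + 8)/(x^6 + 9*x^4 + 27*x^2 + 27)
Second-derivative test at each critical point:
  f''(-5.8465) = -0.0138 < 0 → local maximum
  f''(0.5131) = 1.7916 > 0 → local minimum

Critical points: x = -sqrt(91)/3 - 8/3 ≈ -5.8465 (local maximum); x = -8/3 + sqrt(91)/3 ≈ 0.5131 (local minimum)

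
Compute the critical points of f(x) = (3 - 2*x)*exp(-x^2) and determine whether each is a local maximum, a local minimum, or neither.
f'(x) = 2*(x*(2*x - 3) - 1)*exp(-x^2)

Solve f'(x) = 0:
  f'(x) = (4*x^2 - 6*x - 2)·exp(-x^2) and exp(-x^2) > 0 for every x, so f'(x) = 0 ⇔ 4*x^2 - 6*x - 2 = 0.
  Factor: 4*x^2 - 6*x - 2 = 2*(2*x^2 - 3*x - 1); 2*x^2 - 3*x - 1 = 0 has no rational roots; quadratic formula: x = (3 ± √17)/4.
  ⇒ x = 3/4 - sqrt(17)/4 ≈ -0.2808, 3/4 + sqrt(17)/4 ≈ 1.7808

f''(x) = 2*(2*x^2*(3 - 2*x) + 6*x - 3)*exp(-x^2)
Second-derivative test at each critical point:
  f''(-0.2808) = -7.6211 < 0 → local maximum
  f''(1.7808) = 0.3460 > 0 → local minimum

Critical points: x = 3/4 - sqrt(17)/4 ≈ -0.2808 (local maximum); x = 3/4 + sqrt(17)/4 ≈ 1.7808 (local minimum)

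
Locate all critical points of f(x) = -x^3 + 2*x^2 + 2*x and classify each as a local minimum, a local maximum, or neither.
f'(x) = -3*x^2 + 4*x + 2

Solve f'(x) = 0:
  3*x^2 - 4*x - 2 = 0 has no rational roots; quadratic formula: x = (4 ± √40)/6.
  ⇒ x = 2/3 - sqrt(10)/3 ≈ -0.3874, 2/3 + sqrt(10)/3 ≈ 1.7208

f''(x) = 4 - 6*x
Second-derivative test at each critical point:
  f''(-0.3874) = 6.3246 > 0 → local minimum
  f''(1.7208) = -6.3246 < 0 → local maximum

Critical points: x = 2/3 - sqrt(10)/3 ≈ -0.3874 (local minimum); x = 2/3 + sqrt(10)/3 ≈ 1.7208 (local maximum)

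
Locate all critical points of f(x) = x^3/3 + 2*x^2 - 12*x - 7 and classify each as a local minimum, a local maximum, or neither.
f'(x) = x^2 + 4*x - 12

Solve f'(x) = 0:
  Factor: x^2 + 4*x - 12 = (x - 2)*(x + 6) = 0.
  ⇒ x = -6, 2

f''(x) = 2*x + 4
Second-derivative test at each critical point:
  f''(-6) = -8 < 0 → local maximum
  f''(2) = 8 > 0 → local minimum

Critical points: x = -6 (local maximum); x = 2 (local minimum)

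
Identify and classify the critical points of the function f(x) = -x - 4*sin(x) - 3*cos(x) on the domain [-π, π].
f'(x) = 3*sin(x) - 4*cos(x) - 1

Solve f'(x) = 0 on [-π, π]:
  f'(x) = 0 ⇔ 3*sin(x) - 4*cos(x) = 1. Write the left side as R·cos(x + φ) with R = √((-4)² + (-3)²) = 5, cos φ = -4/5, sin φ = -3/5; then cos(x + φ) = 1/5. Solve for x and keep the solutions lying in [-π, π].
  ⇒ x = -pi + atan((3 - 8*sqrt(6))/(-6*sqrt(6) - 4)) ≈ -2.4157, atan((3 + 8*sqrt(6))/(-4 + 6*sqrt(6))) ≈ 1.1287

f''(x) = 4*sin(x) + 3*cos(x)
Second-derivative test at each critical point:
  f''(-2.4157) = -4.8990 < 0 → local maximum
  f''(1.1287) = 4.8990 > 0 → local minimum

Critical points: x = -pi + atan((3 - 8*sqrt(6))/(-6*sqrt(6) - 4)) ≈ -2.4157 (local maximum); x = atan((3 + 8*sqrt(6))/(-4 + 6*sqrt(6))) ≈ 1.1287 (local minimum)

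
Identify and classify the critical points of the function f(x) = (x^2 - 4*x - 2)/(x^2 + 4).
f'(x) = 4*(x^2 + 3*x - 4)/(x^4 + 8*x^2 + 16)

Solve f'(x) = 0:
  f'(x) = 4*(x - 1)*(x + 4)/(x^2 + 4)^2; the denominator is positive wherever f is defined, so f'(x) = 0 ⇔ 4*x^2 + 12*x - 16 = 0.
  Factor: 4*x^2 + 12*x - 16 = 4*(x - 1)*(x + 4) = 0.
  ⇒ x = -4, 1

f''(x) = 4*(-2*x^3 - 9*x^2 + 24*x + 12)/(x^6 + 12*x^4 + 48*x^2 + 64)
Second-derivative test at each critical point:
  f''(-4) = -1/20 < 0 → local maximum
  f''(1) = 4/5 > 0 → local minimum

Critical points: x = -4 (local maximum); x = 1 (local minimum)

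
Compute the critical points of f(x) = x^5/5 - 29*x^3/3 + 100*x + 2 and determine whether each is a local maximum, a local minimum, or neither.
f'(x) = x^4 - 29*x^2 + 100

Solve f'(x) = 0:
  Factor: x^4 - 29*x^2 + 100 = (x - 5)*(x - 2)*(x + 2)*(x + 5) = 0.
  ⇒ x = -5, -2, 2, 5

f''(x) = 4*x^3 - 58*x
Second-derivative test at each critical point:
  f''(-5) = -210 < 0 → local maximum
  f''(-2) = 84 > 0 → local minimum
  f''(2) = -84 < 0 → local maximum
  f''(5) = 210 > 0 → local minimum

Critical points: x = -5 (local maximum); x = -2 (local minimum); x = 2 (local maximum); x = 5 (local minimum)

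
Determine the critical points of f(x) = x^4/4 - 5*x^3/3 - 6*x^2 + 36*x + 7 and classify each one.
f'(x) = x^3 - 5*x^2 - 12*x + 36

Solve f'(x) = 0:
  Factor: x^3 - 5*x^2 - 12*x + 36 = (x - 6)*(x - 2)*(x + 3) = 0.
  ⇒ x = -3, 2, 6

f''(x) = 3*x^2 - 10*x - 12
Second-derivative test at each critical point:
  f''(-3) = 45 > 0 → local minimum
  f''(2) = -20 < 0 → local maximum
  f''(6) = 36 > 0 → local minimum

Critical points: x = -3 (local minimum); x = 2 (local maximum); x = 6 (local minimum)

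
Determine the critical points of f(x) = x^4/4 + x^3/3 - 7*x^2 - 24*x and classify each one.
f'(x) = x^3 + x^2 - 14*x - 24

Solve f'(x) = 0:
  Factor: x^3 + x^2 - 14*x - 24 = (x - 4)*(x + 2)*(x + 3) = 0.
  ⇒ x = -3, -2, 4

f''(x) = 3*x^2 + 2*x - 14
Second-derivative test at each critical point:
  f''(-3) = 7 > 0 → local minimum
  f''(-2) = -6 < 0 → local maximum
  f''(4) = 42 > 0 → local minimum

Critical points: x = -3 (local minimum); x = -2 (local maximum); x = 4 (local minimum)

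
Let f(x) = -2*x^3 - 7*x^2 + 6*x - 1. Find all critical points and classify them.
f'(x) = -6*x^2 - 14*x + 6

Solve f'(x) = 0:
  Factor: -6*x^2 - 14*x + 6 = -2*(3*x^2 + 7*x - 3); 3*x^2 + 7*x - 3 = 0 has no rational roots; quadratic formula: x = (-7 ± √85)/6.
  ⇒ x = -sqrt(85)/6 - 7/6 ≈ -2.7033, -7/6 + sqrt(85)/6 ≈ 0.3699

f''(x) = -12*x - 14
Second-derivative test at each critical point:
  f''(-2.7033) = 18.4391 > 0 → local minimum
  f''(0.3699) = -18.4391 < 0 → local maximum

Critical points: x = -sqrt(85)/6 - 7/6 ≈ -2.7033 (local minimum); x = -7/6 + sqrt(85)/6 ≈ 0.3699 (local maximum)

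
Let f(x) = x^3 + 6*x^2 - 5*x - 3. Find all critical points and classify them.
f'(x) = 3*x^2 + 12*x - 5

Solve f'(x) = 0:
  3*x^2 + 12*x - 5 = 0 has no rational roots; quadratic formula: x = (-12 ± √204)/6.
  ⇒ x = -sqrt(51)/3 - 2 ≈ -4.3805, -2 + sqrt(51)/3 ≈ 0.3805

f''(x) = 6*x + 12
Second-derivative test at each critical point:
  f''(-4.3805) = -14.2829 < 0 → local maximum
  f''(0.3805) = 14.2829 > 0 → local minimum

Critical points: x = -sqrt(51)/3 - 2 ≈ -4.3805 (local maximum); x = -2 + sqrt(51)/3 ≈ 0.3805 (local minimum)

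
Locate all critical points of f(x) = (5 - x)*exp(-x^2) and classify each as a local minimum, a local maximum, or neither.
f'(x) = (2*x*(x - 5) - 1)*exp(-x^2)

Solve f'(x) = 0:
  f'(x) = (2*x^2 - 10*x - 1)·exp(-x^2) and exp(-x^2) > 0 for every x, so f'(x) = 0 ⇔ 2*x^2 - 10*x - 1 = 0.
  2*x^2 - 10*x - 1 = 0 has no rational roots; quadratic formula: x = (10 ± √108)/4.
  ⇒ x = 5/2 - 3*sqrt(3)/2 ≈ -0.0981, 5/2 + 3*sqrt(3)/2 ≈ 5.0981

f''(x) = 2*(2*x^2*(5 - x) + 3*x - 5)*exp(-x^2)
Second-derivative test at each critical point:
  f''(-0.0981) = -10.2928 < 0 → local maximum
  f''(5.0981) = 5.361e-11 > 0 → local minimum

Critical points: x = 5/2 - 3*sqrt(3)/2 ≈ -0.0981 (local maximum); x = 5/2 + 3*sqrt(3)/2 ≈ 5.0981 (local minimum)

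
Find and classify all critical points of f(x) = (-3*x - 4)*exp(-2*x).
f'(x) = (6*x + 5)*exp(-2*x)

Solve f'(x) = 0:
  f'(x) = (6*x + 5)·exp(-2*x) and exp(-2*x) > 0 for every x, so f'(x) = 0 ⇔ 6*x + 5 = 0.
  6*x + 5 = 0.
  ⇒ x = -5/6

f''(x) = 4*(-3*x - 1)*exp(-2*x)
Second-derivative test at each critical point:
  f''(-5/6) = 31.7669 > 0 → local minimum

Critical points: x = -5/6 (local minimum)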